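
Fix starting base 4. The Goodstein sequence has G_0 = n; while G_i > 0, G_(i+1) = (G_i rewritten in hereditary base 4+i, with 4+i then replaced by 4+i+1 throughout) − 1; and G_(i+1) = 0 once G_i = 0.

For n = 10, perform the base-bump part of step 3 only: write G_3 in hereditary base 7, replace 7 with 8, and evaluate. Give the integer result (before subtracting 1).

i=0: 10 = 2·4 + 2 (b=4); 4→5: 2·5 + 2 = 12; 12−1 = 11
i=1: 11 = 2·5 + 1 (b=5); 5→6: 2·6 + 1 = 13; 13−1 = 12
i=2: 12 = 2·6 (b=6); 6→7: 2·7 = 14; 14−1 = 13

14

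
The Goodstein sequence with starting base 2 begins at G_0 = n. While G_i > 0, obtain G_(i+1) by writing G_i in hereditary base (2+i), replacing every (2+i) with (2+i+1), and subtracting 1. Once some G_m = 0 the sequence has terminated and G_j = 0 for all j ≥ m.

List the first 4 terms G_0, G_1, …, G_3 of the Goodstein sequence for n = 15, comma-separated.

15, 111, 1283, 18752

[0] 15 ≡ 2^(2 + 1) + 2^2 + 2 + 1 (base 2). Lift 3: 112. −1: 111.
[1] 111 ≡ 3^(3 + 1) + 3^3 + 3 (base 3). Lift 4: 1284. −1: 1283.
[2] 1283 ≡ 4^(4 + 1) + 4^4 + 3 (base 4). Lift 5: 18753. −1: 18752.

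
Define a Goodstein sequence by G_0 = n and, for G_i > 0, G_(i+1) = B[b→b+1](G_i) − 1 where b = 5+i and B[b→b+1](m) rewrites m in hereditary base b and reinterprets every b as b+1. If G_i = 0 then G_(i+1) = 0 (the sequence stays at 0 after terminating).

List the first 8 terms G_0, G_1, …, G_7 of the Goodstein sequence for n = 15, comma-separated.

G_0=15  [base 5] 3·5  →[5↦6]→  3·6 = 18  −1 ⇒ G_1=17
G_1=17  [base 6] 2·6 + 5  →[6↦7]→  2·7 + 5 = 19  −1 ⇒ G_2=18
G_2=18  [base 7] 2·7 + 4  →[7↦8]→  2·8 + 4 = 20  −1 ⇒ G_3=19
G_3=19  [base 8] 2·8 + 3  →[8↦9]→  2·9 + 3 = 21  −1 ⇒ G_4=20
G_4=20  [base 9] 2·9 + 2  →[9↦10]→  2·10 + 2 = 22  −1 ⇒ G_5=21
G_5=21  [base 10] 2·10 + 1  →[10↦11]→  2·11 + 1 = 23  −1 ⇒ G_6=22
G_6=22  [base 11] 2·11  →[11↦12]→  2·12 = 24  −1 ⇒ G_7=23

15, 17, 18, 19, 20, 21, 22, 23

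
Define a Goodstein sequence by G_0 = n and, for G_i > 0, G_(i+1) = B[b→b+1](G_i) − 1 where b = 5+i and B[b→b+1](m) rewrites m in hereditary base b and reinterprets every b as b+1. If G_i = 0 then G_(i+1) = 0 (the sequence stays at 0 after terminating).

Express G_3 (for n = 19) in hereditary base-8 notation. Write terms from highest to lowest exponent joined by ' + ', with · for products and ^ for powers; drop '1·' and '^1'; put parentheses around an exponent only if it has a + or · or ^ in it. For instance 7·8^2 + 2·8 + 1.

3·8 + 1

[0] 19 ≡ 3·5 + 4 (base 5). Lift 6: 22. −1: 21.
[1] 21 ≡ 3·6 + 3 (base 6). Lift 7: 24. −1: 23.
[2] 23 ≡ 3·7 + 2 (base 7). Lift 8: 26. −1: 25.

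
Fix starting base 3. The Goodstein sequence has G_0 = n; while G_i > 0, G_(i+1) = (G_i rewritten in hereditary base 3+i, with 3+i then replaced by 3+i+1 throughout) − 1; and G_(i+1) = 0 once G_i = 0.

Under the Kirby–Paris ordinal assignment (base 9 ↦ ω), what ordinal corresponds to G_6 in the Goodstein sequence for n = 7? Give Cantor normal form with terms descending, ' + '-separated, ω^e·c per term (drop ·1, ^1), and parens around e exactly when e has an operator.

ω

(0) 7|_3 = 2·3 + 1 ↦ 2·4 + 1|_4 = 9 ⇒ 8
(1) 8|_4 = 2·4 ↦ 2·5|_5 = 10 ⇒ 9
(2) 9|_5 = 5 + 4 ↦ 6 + 4|_6 = 10 ⇒ 9
(3) 9|_6 = 6 + 3 ↦ 7 + 3|_7 = 10 ⇒ 9
(4) 9|_7 = 7 + 2 ↦ 8 + 2|_8 = 10 ⇒ 9
(5) 9|_8 = 8 + 1 ↦ 9 + 1|_9 = 10 ⇒ 9
(6) 9|_9 = 9 ↦ 10|_10 = 10 ⇒ 9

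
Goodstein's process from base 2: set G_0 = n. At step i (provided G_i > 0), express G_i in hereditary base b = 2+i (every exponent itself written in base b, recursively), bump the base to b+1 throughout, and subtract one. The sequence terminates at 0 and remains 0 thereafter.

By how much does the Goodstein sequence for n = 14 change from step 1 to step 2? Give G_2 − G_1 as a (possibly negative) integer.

base 2: 14 = 2^(2 + 1) + 2^2 + 2; at 3: 3^(3 + 1) + 3^3 + 3 = 111; next = 110
base 3: 110 = 3^(3 + 1) + 3^3 + 2; at 4: 4^(4 + 1) + 4^4 + 2 = 1282; next = 1281

1171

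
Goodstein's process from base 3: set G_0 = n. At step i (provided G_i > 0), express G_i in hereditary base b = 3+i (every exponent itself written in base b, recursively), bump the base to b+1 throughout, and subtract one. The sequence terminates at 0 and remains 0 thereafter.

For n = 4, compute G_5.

[0] 4 ≡ 3 + 1 (base 3). Lift 4: 5. −1: 4.
[1] 4 ≡ 4 (base 4). Lift 5: 5. −1: 4.
[2] 4 ≡ 4 (base 5). Lift 6: 4. −1: 3.
[3] 3 ≡ 3 (base 6). Lift 7: 3. −1: 2.
[4] 2 ≡ 2 (base 7). Lift 8: 2. −1: 1.

1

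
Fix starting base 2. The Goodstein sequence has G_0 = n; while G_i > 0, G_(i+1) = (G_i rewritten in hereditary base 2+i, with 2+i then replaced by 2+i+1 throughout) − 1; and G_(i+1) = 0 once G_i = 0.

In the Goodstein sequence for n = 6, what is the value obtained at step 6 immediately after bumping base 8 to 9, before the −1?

i=0: 6 = 2^2 + 2 (b=2); 2→3: 3^3 + 3 = 30; 30−1 = 29
i=1: 29 = 3^3 + 2 (b=3); 3→4: 4^4 + 2 = 258; 258−1 = 257
i=2: 257 = 4^4 + 1 (b=4); 4→5: 5^5 + 1 = 3126; 3126−1 = 3125
i=3: 3125 = 5^5 (b=5); 5→6: 6^6 = 46656; 46656−1 = 46655
i=4: 46655 = 5·6^5 + 5·6^4 + 5·6^3 + 5·6^2 + 5·6 + 5 (b=6); 6→7: 5·7^5 + 5·7^4 + 5·7^3 + 5·7^2 + 5·7 + 5 = 98040; 98040−1 = 98039
i=5: 98039 = 5·7^5 + 5·7^4 + 5·7^3 + 5·7^2 + 5·7 + 4 (b=7); 7→8: 5·8^5 + 5·8^4 + 5·8^3 + 5·8^2 + 5·8 + 4 = 187244; 187244−1 = 187243

332148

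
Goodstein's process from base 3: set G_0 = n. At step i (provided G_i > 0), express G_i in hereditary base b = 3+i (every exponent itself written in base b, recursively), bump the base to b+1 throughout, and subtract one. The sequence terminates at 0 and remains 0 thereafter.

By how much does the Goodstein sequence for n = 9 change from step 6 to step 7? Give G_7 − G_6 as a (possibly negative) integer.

1

[0] 9 ≡ 3^2 (base 3). Lift 4: 16. −1: 15.
[1] 15 ≡ 3·4 + 3 (base 4). Lift 5: 18. −1: 17.
[2] 17 ≡ 3·5 + 2 (base 5). Lift 6: 20. −1: 19.
[3] 19 ≡ 3·6 + 1 (base 6). Lift 7: 22. −1: 21.
[4] 21 ≡ 3·7 (base 7). Lift 8: 24. −1: 23.
[5] 23 ≡ 2·8 + 7 (base 8). Lift 9: 25. −1: 24.
[6] 24 ≡ 2·9 + 6 (base 9). Lift 10: 26. −1: 25.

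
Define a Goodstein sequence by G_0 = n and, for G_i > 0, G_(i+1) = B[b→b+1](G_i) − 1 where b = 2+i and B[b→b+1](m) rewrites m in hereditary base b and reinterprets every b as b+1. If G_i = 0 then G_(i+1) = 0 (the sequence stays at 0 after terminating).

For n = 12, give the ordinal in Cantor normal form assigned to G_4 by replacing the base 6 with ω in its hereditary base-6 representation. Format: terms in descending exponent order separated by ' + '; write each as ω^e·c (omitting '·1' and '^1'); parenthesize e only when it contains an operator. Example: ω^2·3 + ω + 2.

[0] 12 ≡ 2^(2 + 1) + 2^2 (base 2). Lift 3: 108. −1: 107.
[1] 107 ≡ 3^(3 + 1) + 2·3^2 + 2·3 + 2 (base 3). Lift 4: 1066. −1: 1065.
[2] 1065 ≡ 4^(4 + 1) + 2·4^2 + 2·4 + 1 (base 4). Lift 5: 15686. −1: 15685.
[3] 15685 ≡ 5^(5 + 1) + 2·5^2 + 2·5 (base 5). Lift 6: 280020. −1: 280019.
[4] 280019 ≡ 6^(6 + 1) + 2·6^2 + 6 + 5 (base 6). Lift 7: 5764911. −1: 5764910.

ω^(ω + 1) + ω^2·2 + ω + 5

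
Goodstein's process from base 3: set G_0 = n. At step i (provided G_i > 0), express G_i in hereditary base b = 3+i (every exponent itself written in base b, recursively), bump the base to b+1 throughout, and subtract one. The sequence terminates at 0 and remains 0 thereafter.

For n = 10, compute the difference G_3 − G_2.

3

base 3: 10 = 3^2 + 1; at 4: 4^2 + 1 = 17; next = 16
base 4: 16 = 4^2; at 5: 5^2 = 25; next = 24
base 5: 24 = 4·5 + 4; at 6: 4·6 + 4 = 28; next = 27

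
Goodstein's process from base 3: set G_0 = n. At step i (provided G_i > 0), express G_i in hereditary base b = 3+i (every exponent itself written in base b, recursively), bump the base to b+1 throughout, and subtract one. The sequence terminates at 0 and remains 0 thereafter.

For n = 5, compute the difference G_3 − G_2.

0

i=0: 5 = 3 + 2 (b=3); 3→4: 4 + 2 = 6; 6−1 = 5
i=1: 5 = 4 + 1 (b=4); 4→5: 5 + 1 = 6; 6−1 = 5
i=2: 5 = 5 (b=5); 5→6: 6 = 6; 6−1 = 5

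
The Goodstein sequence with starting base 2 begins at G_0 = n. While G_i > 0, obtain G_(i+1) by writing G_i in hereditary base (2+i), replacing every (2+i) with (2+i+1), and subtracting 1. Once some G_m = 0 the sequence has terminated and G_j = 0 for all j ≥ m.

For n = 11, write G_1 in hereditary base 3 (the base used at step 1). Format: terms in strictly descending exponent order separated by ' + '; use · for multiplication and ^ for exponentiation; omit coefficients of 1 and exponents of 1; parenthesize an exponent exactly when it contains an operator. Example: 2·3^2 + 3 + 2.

3^(3 + 1) + 3

i=0: 11 = 2^(2 + 1) + 2 + 1 (b=2); 2→3: 3^(3 + 1) + 3 + 1 = 85; 85−1 = 84
i=1: 84 = 3^(3 + 1) + 3 (b=3); 3→4: 4^(4 + 1) + 4 = 1028; 1028−1 = 1027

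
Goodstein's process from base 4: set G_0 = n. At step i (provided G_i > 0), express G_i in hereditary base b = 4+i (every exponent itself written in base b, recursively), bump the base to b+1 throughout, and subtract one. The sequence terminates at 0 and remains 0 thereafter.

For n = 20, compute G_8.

20 —HB4→ 4^2 + 4 —bump→ 5^2 + 5 = 30 —(−1)→ 29
29 —HB5→ 5^2 + 4 —bump→ 6^2 + 4 = 40 —(−1)→ 39
39 —HB6→ 6^2 + 3 —bump→ 7^2 + 3 = 52 —(−1)→ 51
51 —HB7→ 7^2 + 2 —bump→ 8^2 + 2 = 66 —(−1)→ 65
65 —HB8→ 8^2 + 1 —bump→ 9^2 + 1 = 82 —(−1)→ 81
81 —HB9→ 9^2 —bump→ 10^2 = 100 —(−1)→ 99
99 —HB10→ 9·10 + 9 —bump→ 9·11 + 9 = 108 —(−1)→ 107
107 —HB11→ 9·11 + 8 —bump→ 9·12 + 8 = 116 —(−1)→ 115

115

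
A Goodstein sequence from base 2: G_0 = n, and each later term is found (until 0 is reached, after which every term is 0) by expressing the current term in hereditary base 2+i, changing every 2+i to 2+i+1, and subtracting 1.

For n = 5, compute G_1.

27

G_0=5  [base 2] 2^2 + 1  →[2↦3]→  3^3 + 1 = 28  −1 ⇒ G_1=27
G_1=27  [base 3] 3^3  →[3↦4]→  4^4 = 256  −1 ⇒ G_2=255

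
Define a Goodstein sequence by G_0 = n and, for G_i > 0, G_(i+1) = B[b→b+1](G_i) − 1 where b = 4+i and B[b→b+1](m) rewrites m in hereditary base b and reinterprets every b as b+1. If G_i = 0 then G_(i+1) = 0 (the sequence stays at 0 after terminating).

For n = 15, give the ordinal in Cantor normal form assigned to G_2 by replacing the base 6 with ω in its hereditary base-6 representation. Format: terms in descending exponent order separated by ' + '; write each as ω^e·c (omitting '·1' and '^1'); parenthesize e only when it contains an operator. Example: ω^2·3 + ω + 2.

ω·3 + 1

G_0 = 15. HB_4(15) = 3·4 + 3. Bump = 18. G_1 = 17.
G_1 = 17. HB_5(17) = 3·5 + 2. Bump = 20. G_2 = 19.
G_2 = 19. HB_6(19) = 3·6 + 1. Bump = 22. G_3 = 21.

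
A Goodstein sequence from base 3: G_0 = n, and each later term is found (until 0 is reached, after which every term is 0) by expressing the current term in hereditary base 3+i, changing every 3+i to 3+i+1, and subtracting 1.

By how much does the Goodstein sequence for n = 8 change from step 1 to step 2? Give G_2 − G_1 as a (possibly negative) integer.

1

base 3: 8 = 2·3 + 2; at 4: 2·4 + 2 = 10; next = 9
base 4: 9 = 2·4 + 1; at 5: 2·5 + 1 = 11; next = 10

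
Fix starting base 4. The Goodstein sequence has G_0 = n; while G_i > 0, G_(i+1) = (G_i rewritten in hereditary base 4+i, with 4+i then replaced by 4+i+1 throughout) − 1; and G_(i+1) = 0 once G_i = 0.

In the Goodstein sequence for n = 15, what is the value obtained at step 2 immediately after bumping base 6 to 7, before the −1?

22

G_0=15  [base 4] 3·4 + 3  →[4↦5]→  3·5 + 3 = 18  −1 ⇒ G_1=17
G_1=17  [base 5] 3·5 + 2  →[5↦6]→  3·6 + 2 = 20  −1 ⇒ G_2=19
G_2=19  [base 6] 3·6 + 1  →[6↦7]→  3·7 + 1 = 22  −1 ⇒ G_3=21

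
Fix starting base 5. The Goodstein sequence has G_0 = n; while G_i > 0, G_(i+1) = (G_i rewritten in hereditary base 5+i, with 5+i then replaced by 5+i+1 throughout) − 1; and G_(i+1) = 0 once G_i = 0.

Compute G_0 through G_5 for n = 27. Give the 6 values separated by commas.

27, 37, 49, 63, 69, 75

27 —HB5→ 5^2 + 2 —bump→ 6^2 + 2 = 38 —(−1)→ 37
37 —HB6→ 6^2 + 1 —bump→ 7^2 + 1 = 50 —(−1)→ 49
49 —HB7→ 7^2 —bump→ 8^2 = 64 —(−1)→ 63
63 —HB8→ 7·8 + 7 —bump→ 7·9 + 7 = 70 —(−1)→ 69
69 —HB9→ 7·9 + 6 —bump→ 7·10 + 6 = 76 —(−1)→ 75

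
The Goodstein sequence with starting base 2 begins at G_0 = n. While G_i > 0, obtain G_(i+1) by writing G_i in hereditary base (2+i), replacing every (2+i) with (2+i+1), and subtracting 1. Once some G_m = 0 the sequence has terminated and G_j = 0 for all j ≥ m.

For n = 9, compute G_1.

81

[0] 9 ≡ 2^(2 + 1) + 1 (base 2). Lift 3: 82. −1: 81.
[1] 81 ≡ 3^(3 + 1) (base 3). Lift 4: 1024. −1: 1023.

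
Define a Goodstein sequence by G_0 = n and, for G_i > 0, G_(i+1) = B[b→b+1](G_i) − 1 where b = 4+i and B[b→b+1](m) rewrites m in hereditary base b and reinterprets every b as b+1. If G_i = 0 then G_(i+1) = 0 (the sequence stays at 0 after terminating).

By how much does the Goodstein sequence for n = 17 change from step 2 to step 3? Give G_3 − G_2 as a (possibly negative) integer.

17 —HB4→ 4^2 + 1 —bump→ 5^2 + 1 = 26 —(−1)→ 25
25 —HB5→ 5^2 —bump→ 6^2 = 36 —(−1)→ 35
35 —HB6→ 5·6 + 5 —bump→ 5·7 + 5 = 40 —(−1)→ 39

4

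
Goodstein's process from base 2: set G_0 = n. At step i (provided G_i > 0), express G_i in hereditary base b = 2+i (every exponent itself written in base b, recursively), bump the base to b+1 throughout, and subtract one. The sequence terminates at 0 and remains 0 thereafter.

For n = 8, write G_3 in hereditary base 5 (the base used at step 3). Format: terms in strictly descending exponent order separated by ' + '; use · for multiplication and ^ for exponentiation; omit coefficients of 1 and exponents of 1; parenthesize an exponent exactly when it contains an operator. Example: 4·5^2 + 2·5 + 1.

2·5^5 + 2·5^2 + 2·5

base 2: 8 = 2^(2 + 1); at 3: 3^(3 + 1) = 81; next = 80
base 3: 80 = 2·3^3 + 2·3^2 + 2·3 + 2; at 4: 2·4^4 + 2·4^2 + 2·4 + 2 = 554; next = 553
base 4: 553 = 2·4^4 + 2·4^2 + 2·4 + 1; at 5: 2·5^5 + 2·5^2 + 2·5 + 1 = 6311; next = 6310
base 5: 6310 = 2·5^5 + 2·5^2 + 2·5; at 6: 2·6^6 + 2·6^2 + 2·6 = 93396; next = 93395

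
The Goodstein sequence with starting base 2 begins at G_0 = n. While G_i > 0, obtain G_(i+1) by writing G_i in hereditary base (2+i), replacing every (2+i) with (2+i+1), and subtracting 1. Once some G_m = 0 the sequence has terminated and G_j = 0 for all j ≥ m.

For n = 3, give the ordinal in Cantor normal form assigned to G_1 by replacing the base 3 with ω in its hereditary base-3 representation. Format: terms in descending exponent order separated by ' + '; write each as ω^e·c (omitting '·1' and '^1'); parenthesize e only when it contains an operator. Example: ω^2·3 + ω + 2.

ω

step 0: 3 = 2 + 1; sub 3 for 2: 3 + 1; = 4; G_1 = 4−1 = 3
step 1: 3 = 3; sub 4 for 3: 4; = 4; G_2 = 4−1 = 3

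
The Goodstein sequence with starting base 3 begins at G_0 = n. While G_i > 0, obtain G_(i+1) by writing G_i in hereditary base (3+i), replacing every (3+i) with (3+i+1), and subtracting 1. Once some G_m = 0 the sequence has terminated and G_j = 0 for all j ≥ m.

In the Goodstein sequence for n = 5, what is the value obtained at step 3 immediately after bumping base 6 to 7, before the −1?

5

G_0=5  [base 3] 3 + 2  →[3↦4]→  4 + 2 = 6  −1 ⇒ G_1=5
G_1=5  [base 4] 4 + 1  →[4↦5]→  5 + 1 = 6  −1 ⇒ G_2=5
G_2=5  [base 5] 5  →[5↦6]→  6 = 6  −1 ⇒ G_3=5
G_3=5  [base 6] 5  →[6↦7]→  5 = 5  −1 ⇒ G_4=4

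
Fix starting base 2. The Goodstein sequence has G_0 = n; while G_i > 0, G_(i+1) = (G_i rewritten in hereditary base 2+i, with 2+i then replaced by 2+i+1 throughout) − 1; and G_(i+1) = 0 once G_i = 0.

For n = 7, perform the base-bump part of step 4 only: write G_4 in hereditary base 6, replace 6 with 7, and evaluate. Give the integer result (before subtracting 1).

G_0 = 7. HB_2(7) = 2^2 + 2 + 1. Bump = 31. G_1 = 30.
G_1 = 30. HB_3(30) = 3^3 + 3. Bump = 260. G_2 = 259.
G_2 = 259. HB_4(259) = 4^4 + 3. Bump = 3128. G_3 = 3127.
G_3 = 3127. HB_5(3127) = 5^5 + 2. Bump = 46658. G_4 = 46657.
G_4 = 46657. HB_6(46657) = 6^6 + 1. Bump = 823544. G_5 = 823543.

823544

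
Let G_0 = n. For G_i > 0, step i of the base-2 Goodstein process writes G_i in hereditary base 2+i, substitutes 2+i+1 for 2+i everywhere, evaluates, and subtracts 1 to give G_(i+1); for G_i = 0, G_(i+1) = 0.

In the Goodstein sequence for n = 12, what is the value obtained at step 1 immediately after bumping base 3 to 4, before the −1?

1066

[0] 12 ≡ 2^(2 + 1) + 2^2 (base 2). Lift 3: 108. −1: 107.
[1] 107 ≡ 3^(3 + 1) + 2·3^2 + 2·3 + 2 (base 3). Lift 4: 1066. −1: 1065.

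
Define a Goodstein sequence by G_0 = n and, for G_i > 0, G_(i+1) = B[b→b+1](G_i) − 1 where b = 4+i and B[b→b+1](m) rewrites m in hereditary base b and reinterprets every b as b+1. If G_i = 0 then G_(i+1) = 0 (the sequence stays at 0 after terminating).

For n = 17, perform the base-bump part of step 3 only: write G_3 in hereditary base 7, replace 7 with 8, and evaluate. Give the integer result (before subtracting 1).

44

[0] 17 ≡ 4^2 + 1 (base 4). Lift 5: 26. −1: 25.
[1] 25 ≡ 5^2 (base 5). Lift 6: 36. −1: 35.
[2] 35 ≡ 5·6 + 5 (base 6). Lift 7: 40. −1: 39.
[3] 39 ≡ 5·7 + 4 (base 7). Lift 8: 44. −1: 43.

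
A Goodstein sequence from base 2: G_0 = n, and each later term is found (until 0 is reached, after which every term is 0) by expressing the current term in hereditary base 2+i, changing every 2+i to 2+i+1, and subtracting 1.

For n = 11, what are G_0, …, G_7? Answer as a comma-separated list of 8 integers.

11, 84, 1027, 15627, 279937, 5764801, 134217727, 2749609302

11 —HB2→ 2^(2 + 1) + 2 + 1 —bump→ 3^(3 + 1) + 3 + 1 = 85 —(−1)→ 84
84 —HB3→ 3^(3 + 1) + 3 —bump→ 4^(4 + 1) + 4 = 1028 —(−1)→ 1027
1027 —HB4→ 4^(4 + 1) + 3 —bump→ 5^(5 + 1) + 3 = 15628 —(−1)→ 15627
15627 —HB5→ 5^(5 + 1) + 2 —bump→ 6^(6 + 1) + 2 = 279938 —(−1)→ 279937
279937 —HB6→ 6^(6 + 1) + 1 —bump→ 7^(7 + 1) + 1 = 5764802 —(−1)→ 5764801
5764801 —HB7→ 7^(7 + 1) —bump→ 8^(8 + 1) = 134217728 —(−1)→ 134217727
134217727 —HB8→ 7·8^8 + 7·8^7 + 7·8^6 + 7·8^5 + 7·8^4 + 7·8^3 + 7·8^2 + 7·8 + 7 —bump→ 7·9^9 + 7·9^7 + 7·9^6 + 7·9^5 + 7·9^4 + 7·9^3 + 7·9^2 + 7·9 + 7 = 2749609303 —(−1)→ 2749609302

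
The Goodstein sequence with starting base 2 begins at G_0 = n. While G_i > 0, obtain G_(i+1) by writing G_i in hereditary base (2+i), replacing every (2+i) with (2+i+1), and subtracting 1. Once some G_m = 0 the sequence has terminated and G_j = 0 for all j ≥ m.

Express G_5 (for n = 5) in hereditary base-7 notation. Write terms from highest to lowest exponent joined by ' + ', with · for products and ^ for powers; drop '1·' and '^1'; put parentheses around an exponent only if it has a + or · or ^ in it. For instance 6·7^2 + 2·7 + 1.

3·7^3 + 3·7^2 + 3·7

step 0: 5 = 2^2 + 1; sub 3 for 2: 3^3 + 1; = 28; G_1 = 28−1 = 27
step 1: 27 = 3^3; sub 4 for 3: 4^4; = 256; G_2 = 256−1 = 255
step 2: 255 = 3·4^3 + 3·4^2 + 3·4 + 3; sub 5 for 4: 3·5^3 + 3·5^2 + 3·5 + 3; = 468; G_3 = 468−1 = 467
step 3: 467 = 3·5^3 + 3·5^2 + 3·5 + 2; sub 6 for 5: 3·6^3 + 3·6^2 + 3·6 + 2; = 776; G_4 = 776−1 = 775
step 4: 775 = 3·6^3 + 3·6^2 + 3·6 + 1; sub 7 for 6: 3·7^3 + 3·7^2 + 3·7 + 1; = 1198; G_5 = 1198−1 = 1197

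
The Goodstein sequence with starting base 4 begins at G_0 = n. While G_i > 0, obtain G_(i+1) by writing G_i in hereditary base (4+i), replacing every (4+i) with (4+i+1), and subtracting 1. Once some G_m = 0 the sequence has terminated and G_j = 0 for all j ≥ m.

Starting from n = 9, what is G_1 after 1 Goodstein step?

base 4: 9 = 2·4 + 1; at 5: 2·5 + 1 = 11; next = 10
base 5: 10 = 2·5; at 6: 2·6 = 12; next = 11

10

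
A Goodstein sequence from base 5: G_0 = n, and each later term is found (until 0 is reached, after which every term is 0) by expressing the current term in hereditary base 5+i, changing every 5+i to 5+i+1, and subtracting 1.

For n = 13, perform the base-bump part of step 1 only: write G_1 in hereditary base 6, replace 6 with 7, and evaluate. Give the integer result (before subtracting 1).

16

G_0 = 13. HB_5(13) = 2·5 + 3. Bump = 15. G_1 = 14.
G_1 = 14. HB_6(14) = 2·6 + 2. Bump = 16. G_2 = 15.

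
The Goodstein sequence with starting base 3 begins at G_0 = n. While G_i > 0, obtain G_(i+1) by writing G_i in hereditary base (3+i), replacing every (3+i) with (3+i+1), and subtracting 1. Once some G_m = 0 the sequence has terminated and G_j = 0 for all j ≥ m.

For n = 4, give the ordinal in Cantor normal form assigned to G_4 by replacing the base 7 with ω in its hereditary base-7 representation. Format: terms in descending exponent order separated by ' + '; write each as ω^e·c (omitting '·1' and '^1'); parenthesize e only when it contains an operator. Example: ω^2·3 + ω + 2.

step 0: 4 = 3 + 1; sub 4 for 3: 4 + 1; = 5; G_1 = 5−1 = 4
step 1: 4 = 4; sub 5 for 4: 5; = 5; G_2 = 5−1 = 4
step 2: 4 = 4; sub 6 for 5: 4; = 4; G_3 = 4−1 = 3
step 3: 3 = 3; sub 7 for 6: 3; = 3; G_4 = 3−1 = 2
step 4: 2 = 2; sub 8 for 7: 2; = 2; G_5 = 2−1 = 1

2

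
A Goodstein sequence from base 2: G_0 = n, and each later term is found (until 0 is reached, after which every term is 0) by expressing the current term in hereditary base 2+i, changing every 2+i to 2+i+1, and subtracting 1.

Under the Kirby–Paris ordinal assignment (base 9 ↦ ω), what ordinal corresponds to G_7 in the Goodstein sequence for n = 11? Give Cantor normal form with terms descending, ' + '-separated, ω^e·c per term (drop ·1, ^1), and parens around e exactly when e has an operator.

ω^ω·7 + ω^7·7 + ω^6·7 + ω^5·7 + ω^4·7 + ω^3·7 + ω^2·7 + ω·7 + 6

(0) 11|_2 = 2^(2 + 1) + 2 + 1 ↦ 3^(3 + 1) + 3 + 1|_3 = 85 ⇒ 84
(1) 84|_3 = 3^(3 + 1) + 3 ↦ 4^(4 + 1) + 4|_4 = 1028 ⇒ 1027
(2) 1027|_4 = 4^(4 + 1) + 3 ↦ 5^(5 + 1) + 3|_5 = 15628 ⇒ 15627
(3) 15627|_5 = 5^(5 + 1) + 2 ↦ 6^(6 + 1) + 2|_6 = 279938 ⇒ 279937
(4) 279937|_6 = 6^(6 + 1) + 1 ↦ 7^(7 + 1) + 1|_7 = 5764802 ⇒ 5764801
(5) 5764801|_7 = 7^(7 + 1) ↦ 8^(8 + 1)|_8 = 134217728 ⇒ 134217727
(6) 134217727|_8 = 7·8^8 + 7·8^7 + 7·8^6 + 7·8^5 + 7·8^4 + 7·8^3 + 7·8^2 + 7·8 + 7 ↦ 7·9^9 + 7·9^7 + 7·9^6 + 7·9^5 + 7·9^4 + 7·9^3 + 7·9^2 + 7·9 + 7|_9 = 2749609303 ⇒ 2749609302
(7) 2749609302|_9 = 7·9^9 + 7·9^7 + 7·9^6 + 7·9^5 + 7·9^4 + 7·9^3 + 7·9^2 + 7·9 + 6 ↦ 7·10^10 + 7·10^7 + 7·10^6 + 7·10^5 + 7·10^4 + 7·10^3 + 7·10^2 + 7·10 + 6|_10 = 70077777776 ⇒ 70077777775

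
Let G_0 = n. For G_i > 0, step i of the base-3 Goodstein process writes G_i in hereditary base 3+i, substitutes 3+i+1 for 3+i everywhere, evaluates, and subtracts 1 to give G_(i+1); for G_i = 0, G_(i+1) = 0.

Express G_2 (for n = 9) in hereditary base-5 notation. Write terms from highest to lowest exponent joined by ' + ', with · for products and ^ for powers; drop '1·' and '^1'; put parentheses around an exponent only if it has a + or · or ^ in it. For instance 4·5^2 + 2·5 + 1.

3·5 + 2

G_0=9  [base 3] 3^2  →[3↦4]→  4^2 = 16  −1 ⇒ G_1=15
G_1=15  [base 4] 3·4 + 3  →[4↦5]→  3·5 + 3 = 18  −1 ⇒ G_2=17
G_2=17  [base 5] 3·5 + 2  →[5↦6]→  3·6 + 2 = 20  −1 ⇒ G_3=19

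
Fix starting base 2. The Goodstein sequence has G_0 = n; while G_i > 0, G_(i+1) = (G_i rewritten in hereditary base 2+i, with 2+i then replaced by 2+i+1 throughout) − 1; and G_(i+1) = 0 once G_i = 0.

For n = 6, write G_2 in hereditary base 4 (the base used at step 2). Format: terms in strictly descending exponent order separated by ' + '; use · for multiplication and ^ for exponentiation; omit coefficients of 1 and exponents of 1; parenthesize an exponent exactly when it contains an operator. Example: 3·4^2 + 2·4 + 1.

[0] 6 ≡ 2^2 + 2 (base 2). Lift 3: 30. −1: 29.
[1] 29 ≡ 3^3 + 2 (base 3). Lift 4: 258. −1: 257.
[2] 257 ≡ 4^4 + 1 (base 4). Lift 5: 3126. −1: 3125.

4^4 + 1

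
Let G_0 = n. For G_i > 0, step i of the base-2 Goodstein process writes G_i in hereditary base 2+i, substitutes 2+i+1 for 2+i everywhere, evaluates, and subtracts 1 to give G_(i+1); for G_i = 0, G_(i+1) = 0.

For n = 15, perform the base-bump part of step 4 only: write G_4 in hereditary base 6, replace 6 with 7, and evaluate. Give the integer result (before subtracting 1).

6588345

(0) 15|_2 = 2^(2 + 1) + 2^2 + 2 + 1 ↦ 3^(3 + 1) + 3^3 + 3 + 1|_3 = 112 ⇒ 111
(1) 111|_3 = 3^(3 + 1) + 3^3 + 3 ↦ 4^(4 + 1) + 4^4 + 4|_4 = 1284 ⇒ 1283
(2) 1283|_4 = 4^(4 + 1) + 4^4 + 3 ↦ 5^(5 + 1) + 5^5 + 3|_5 = 18753 ⇒ 18752
(3) 18752|_5 = 5^(5 + 1) + 5^5 + 2 ↦ 6^(6 + 1) + 6^6 + 2|_6 = 326594 ⇒ 326593
(4) 326593|_6 = 6^(6 + 1) + 6^6 + 1 ↦ 7^(7 + 1) + 7^7 + 1|_7 = 6588345 ⇒ 6588344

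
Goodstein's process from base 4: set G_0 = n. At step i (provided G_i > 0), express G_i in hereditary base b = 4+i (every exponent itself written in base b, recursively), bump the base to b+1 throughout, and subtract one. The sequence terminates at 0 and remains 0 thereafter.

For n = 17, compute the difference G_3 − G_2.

4

(0) 17|_4 = 4^2 + 1 ↦ 5^2 + 1|_5 = 26 ⇒ 25
(1) 25|_5 = 5^2 ↦ 6^2|_6 = 36 ⇒ 35
(2) 35|_6 = 5·6 + 5 ↦ 5·7 + 5|_7 = 40 ⇒ 39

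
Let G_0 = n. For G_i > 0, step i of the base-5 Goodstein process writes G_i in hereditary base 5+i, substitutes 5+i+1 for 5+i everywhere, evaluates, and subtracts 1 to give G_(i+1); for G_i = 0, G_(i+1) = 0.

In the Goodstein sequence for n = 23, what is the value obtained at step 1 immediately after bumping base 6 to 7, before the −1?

G_0 = 23. HB_5(23) = 4·5 + 3. Bump = 27. G_1 = 26.
G_1 = 26. HB_6(26) = 4·6 + 2. Bump = 30. G_2 = 29.

30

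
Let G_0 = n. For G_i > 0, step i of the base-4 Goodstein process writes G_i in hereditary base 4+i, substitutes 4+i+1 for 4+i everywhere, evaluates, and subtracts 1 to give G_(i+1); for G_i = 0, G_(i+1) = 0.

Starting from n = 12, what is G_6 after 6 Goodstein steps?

(0) 12|_4 = 3·4 ↦ 3·5|_5 = 15 ⇒ 14
(1) 14|_5 = 2·5 + 4 ↦ 2·6 + 4|_6 = 16 ⇒ 15
(2) 15|_6 = 2·6 + 3 ↦ 2·7 + 3|_7 = 17 ⇒ 16
(3) 16|_7 = 2·7 + 2 ↦ 2·8 + 2|_8 = 18 ⇒ 17
(4) 17|_8 = 2·8 + 1 ↦ 2·9 + 1|_9 = 19 ⇒ 18
(5) 18|_9 = 2·9 ↦ 2·10|_10 = 20 ⇒ 19

19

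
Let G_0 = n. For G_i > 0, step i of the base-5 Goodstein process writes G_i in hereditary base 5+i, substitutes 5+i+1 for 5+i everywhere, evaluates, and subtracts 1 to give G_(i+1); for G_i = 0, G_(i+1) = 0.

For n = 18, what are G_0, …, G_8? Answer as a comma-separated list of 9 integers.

[0] 18 ≡ 3·5 + 3 (base 5). Lift 6: 21. −1: 20.
[1] 20 ≡ 3·6 + 2 (base 6). Lift 7: 23. −1: 22.
[2] 22 ≡ 3·7 + 1 (base 7). Lift 8: 25. −1: 24.
[3] 24 ≡ 3·8 (base 8). Lift 9: 27. −1: 26.
[4] 26 ≡ 2·9 + 8 (base 9). Lift 10: 28. −1: 27.
[5] 27 ≡ 2·10 + 7 (base 10). Lift 11: 29. −1: 28.
[6] 28 ≡ 2·11 + 6 (base 11). Lift 12: 30. −1: 29.
[7] 29 ≡ 2·12 + 5 (base 12). Lift 13: 31. −1: 30.

18, 20, 22, 24, 26, 27, 28, 29, 30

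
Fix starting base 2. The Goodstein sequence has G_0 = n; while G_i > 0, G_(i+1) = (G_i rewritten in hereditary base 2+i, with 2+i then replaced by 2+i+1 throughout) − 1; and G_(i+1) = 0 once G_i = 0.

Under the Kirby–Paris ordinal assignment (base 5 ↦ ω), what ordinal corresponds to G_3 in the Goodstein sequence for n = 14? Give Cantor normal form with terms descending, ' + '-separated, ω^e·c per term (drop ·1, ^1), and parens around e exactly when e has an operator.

ω^(ω + 1) + ω^ω

step 0: 14 = 2^(2 + 1) + 2^2 + 2; sub 3 for 2: 3^(3 + 1) + 3^3 + 3; = 111; G_1 = 111−1 = 110
step 1: 110 = 3^(3 + 1) + 3^3 + 2; sub 4 for 3: 4^(4 + 1) + 4^4 + 2; = 1282; G_2 = 1282−1 = 1281
step 2: 1281 = 4^(4 + 1) + 4^4 + 1; sub 5 for 4: 5^(5 + 1) + 5^5 + 1; = 18751; G_3 = 18751−1 = 18750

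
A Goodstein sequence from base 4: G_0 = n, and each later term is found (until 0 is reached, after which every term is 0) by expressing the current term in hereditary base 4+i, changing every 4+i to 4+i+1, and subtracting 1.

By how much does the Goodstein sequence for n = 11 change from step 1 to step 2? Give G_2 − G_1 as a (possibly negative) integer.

11 —HB4→ 2·4 + 3 —bump→ 2·5 + 3 = 13 —(−1)→ 12
12 —HB5→ 2·5 + 2 —bump→ 2·6 + 2 = 14 —(−1)→ 13

1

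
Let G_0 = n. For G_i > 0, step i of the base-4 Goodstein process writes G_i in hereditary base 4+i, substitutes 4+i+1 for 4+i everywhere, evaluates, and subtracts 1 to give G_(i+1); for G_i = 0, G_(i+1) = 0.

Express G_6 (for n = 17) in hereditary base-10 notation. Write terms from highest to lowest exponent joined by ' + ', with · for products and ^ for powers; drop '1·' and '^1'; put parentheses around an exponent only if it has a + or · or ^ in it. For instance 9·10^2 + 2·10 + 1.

5·10 + 1

i=0: 17 = 4^2 + 1 (b=4); 4→5: 5^2 + 1 = 26; 26−1 = 25
i=1: 25 = 5^2 (b=5); 5→6: 6^2 = 36; 36−1 = 35
i=2: 35 = 5·6 + 5 (b=6); 6→7: 5·7 + 5 = 40; 40−1 = 39
i=3: 39 = 5·7 + 4 (b=7); 7→8: 5·8 + 4 = 44; 44−1 = 43
i=4: 43 = 5·8 + 3 (b=8); 8→9: 5·9 + 3 = 48; 48−1 = 47
i=5: 47 = 5·9 + 2 (b=9); 9→10: 5·10 + 2 = 52; 52−1 = 51
i=6: 51 = 5·10 + 1 (b=10); 10→11: 5·11 + 1 = 56; 56−1 = 55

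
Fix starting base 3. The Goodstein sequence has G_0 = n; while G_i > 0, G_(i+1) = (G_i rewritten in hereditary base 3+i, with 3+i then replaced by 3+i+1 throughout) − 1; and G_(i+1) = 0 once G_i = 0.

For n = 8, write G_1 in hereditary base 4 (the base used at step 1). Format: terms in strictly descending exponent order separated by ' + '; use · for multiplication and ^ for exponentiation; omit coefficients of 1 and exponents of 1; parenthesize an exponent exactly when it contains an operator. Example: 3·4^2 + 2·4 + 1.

2·4 + 1

[0] 8 ≡ 2·3 + 2 (base 3). Lift 4: 10. −1: 9.
[1] 9 ≡ 2·4 + 1 (base 4). Lift 5: 11. −1: 10.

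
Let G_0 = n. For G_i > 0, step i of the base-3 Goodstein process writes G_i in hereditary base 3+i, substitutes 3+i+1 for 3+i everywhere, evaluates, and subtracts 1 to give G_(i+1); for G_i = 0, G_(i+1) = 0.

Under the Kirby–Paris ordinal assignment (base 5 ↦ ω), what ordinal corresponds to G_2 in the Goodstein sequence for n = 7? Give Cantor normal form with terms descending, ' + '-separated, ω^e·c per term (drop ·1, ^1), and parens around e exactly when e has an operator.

ω + 4

(0) 7|_3 = 2·3 + 1 ↦ 2·4 + 1|_4 = 9 ⇒ 8
(1) 8|_4 = 2·4 ↦ 2·5|_5 = 10 ⇒ 9
(2) 9|_5 = 5 + 4 ↦ 6 + 4|_6 = 10 ⇒ 9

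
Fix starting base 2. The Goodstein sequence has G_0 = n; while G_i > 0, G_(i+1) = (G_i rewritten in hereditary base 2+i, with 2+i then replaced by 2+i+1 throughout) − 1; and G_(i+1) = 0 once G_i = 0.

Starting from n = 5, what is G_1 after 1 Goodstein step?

27

i=0: 5 = 2^2 + 1 (b=2); 2→3: 3^3 + 1 = 28; 28−1 = 27
i=1: 27 = 3^3 (b=3); 3→4: 4^4 = 256; 256−1 = 255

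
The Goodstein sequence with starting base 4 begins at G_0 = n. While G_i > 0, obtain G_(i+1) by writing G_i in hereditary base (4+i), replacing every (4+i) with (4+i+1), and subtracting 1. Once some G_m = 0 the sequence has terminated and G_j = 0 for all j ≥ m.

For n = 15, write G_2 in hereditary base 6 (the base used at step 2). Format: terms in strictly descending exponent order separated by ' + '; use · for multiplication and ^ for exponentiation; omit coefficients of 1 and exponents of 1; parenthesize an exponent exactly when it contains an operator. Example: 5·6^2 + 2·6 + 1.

G_0=15  [base 4] 3·4 + 3  →[4↦5]→  3·5 + 3 = 18  −1 ⇒ G_1=17
G_1=17  [base 5] 3·5 + 2  →[5↦6]→  3·6 + 2 = 20  −1 ⇒ G_2=19
G_2=19  [base 6] 3·6 + 1  →[6↦7]→  3·7 + 1 = 22  −1 ⇒ G_3=21

3·6 + 1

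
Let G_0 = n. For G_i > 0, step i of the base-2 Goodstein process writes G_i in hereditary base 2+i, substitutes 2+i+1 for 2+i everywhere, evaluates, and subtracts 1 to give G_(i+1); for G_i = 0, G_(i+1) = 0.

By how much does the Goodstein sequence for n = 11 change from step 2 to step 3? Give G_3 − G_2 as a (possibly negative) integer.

14600

G_0=11  [base 2] 2^(2 + 1) + 2 + 1  →[2↦3]→  3^(3 + 1) + 3 + 1 = 85  −1 ⇒ G_1=84
G_1=84  [base 3] 3^(3 + 1) + 3  →[3↦4]→  4^(4 + 1) + 4 = 1028  −1 ⇒ G_2=1027
G_2=1027  [base 4] 4^(4 + 1) + 3  →[4↦5]→  5^(5 + 1) + 3 = 15628  −1 ⇒ G_3=15627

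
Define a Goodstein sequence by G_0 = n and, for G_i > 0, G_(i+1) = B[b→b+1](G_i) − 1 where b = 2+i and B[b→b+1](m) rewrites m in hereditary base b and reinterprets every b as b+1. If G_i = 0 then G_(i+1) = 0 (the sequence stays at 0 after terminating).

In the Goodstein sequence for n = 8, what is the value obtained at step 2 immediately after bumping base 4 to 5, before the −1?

6311

[0] 8 ≡ 2^(2 + 1) (base 2). Lift 3: 81. −1: 80.
[1] 80 ≡ 2·3^3 + 2·3^2 + 2·3 + 2 (base 3). Lift 4: 554. −1: 553.
[2] 553 ≡ 2·4^4 + 2·4^2 + 2·4 + 1 (base 4). Lift 5: 6311. −1: 6310.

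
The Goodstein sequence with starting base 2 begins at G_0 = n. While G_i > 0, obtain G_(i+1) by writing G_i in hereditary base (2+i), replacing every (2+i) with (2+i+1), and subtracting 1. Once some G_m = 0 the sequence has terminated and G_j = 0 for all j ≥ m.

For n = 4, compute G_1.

base 2: 4 = 2^2; at 3: 3^3 = 27; next = 26
base 3: 26 = 2·3^2 + 2·3 + 2; at 4: 2·4^2 + 2·4 + 2 = 42; next = 41

26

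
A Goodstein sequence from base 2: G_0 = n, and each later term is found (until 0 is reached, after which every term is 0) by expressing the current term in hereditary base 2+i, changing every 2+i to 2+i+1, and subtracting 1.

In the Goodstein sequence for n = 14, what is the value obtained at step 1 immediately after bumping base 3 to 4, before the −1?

1282

G_0 = 14. HB_2(14) = 2^(2 + 1) + 2^2 + 2. Bump = 111. G_1 = 110.
G_1 = 110. HB_3(110) = 3^(3 + 1) + 3^3 + 2. Bump = 1282. G_2 = 1281.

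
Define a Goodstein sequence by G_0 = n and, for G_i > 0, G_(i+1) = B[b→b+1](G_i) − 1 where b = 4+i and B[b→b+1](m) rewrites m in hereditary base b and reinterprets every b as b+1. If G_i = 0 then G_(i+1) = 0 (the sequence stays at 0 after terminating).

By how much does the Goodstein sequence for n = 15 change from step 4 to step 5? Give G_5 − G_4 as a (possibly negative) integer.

1

i=0: 15 = 3·4 + 3 (b=4); 4→5: 3·5 + 3 = 18; 18−1 = 17
i=1: 17 = 3·5 + 2 (b=5); 5→6: 3·6 + 2 = 20; 20−1 = 19
i=2: 19 = 3·6 + 1 (b=6); 6→7: 3·7 + 1 = 22; 22−1 = 21
i=3: 21 = 3·7 (b=7); 7→8: 3·8 = 24; 24−1 = 23
i=4: 23 = 2·8 + 7 (b=8); 8→9: 2·9 + 7 = 25; 25−1 = 24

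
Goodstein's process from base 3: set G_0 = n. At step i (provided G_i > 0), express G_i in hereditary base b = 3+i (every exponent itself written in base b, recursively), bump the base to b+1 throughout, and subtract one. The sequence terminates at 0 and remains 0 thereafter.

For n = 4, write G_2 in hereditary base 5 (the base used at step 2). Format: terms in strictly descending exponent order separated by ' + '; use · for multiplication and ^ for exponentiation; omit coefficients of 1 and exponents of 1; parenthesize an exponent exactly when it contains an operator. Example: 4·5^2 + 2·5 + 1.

4 —HB3→ 3 + 1 —bump→ 4 + 1 = 5 —(−1)→ 4
4 —HB4→ 4 —bump→ 5 = 5 —(−1)→ 4

4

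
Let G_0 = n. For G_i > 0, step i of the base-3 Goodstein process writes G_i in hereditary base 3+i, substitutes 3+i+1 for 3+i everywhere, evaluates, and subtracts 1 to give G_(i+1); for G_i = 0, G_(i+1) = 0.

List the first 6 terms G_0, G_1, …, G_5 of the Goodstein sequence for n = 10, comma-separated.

10, 16, 24, 27, 30, 33

10 —HB3→ 3^2 + 1 —bump→ 4^2 + 1 = 17 —(−1)→ 16
16 —HB4→ 4^2 —bump→ 5^2 = 25 —(−1)→ 24
24 —HB5→ 4·5 + 4 —bump→ 4·6 + 4 = 28 —(−1)→ 27
27 —HB6→ 4·6 + 3 —bump→ 4·7 + 3 = 31 —(−1)→ 30
30 —HB7→ 4·7 + 2 —bump→ 4·8 + 2 = 34 —(−1)→ 33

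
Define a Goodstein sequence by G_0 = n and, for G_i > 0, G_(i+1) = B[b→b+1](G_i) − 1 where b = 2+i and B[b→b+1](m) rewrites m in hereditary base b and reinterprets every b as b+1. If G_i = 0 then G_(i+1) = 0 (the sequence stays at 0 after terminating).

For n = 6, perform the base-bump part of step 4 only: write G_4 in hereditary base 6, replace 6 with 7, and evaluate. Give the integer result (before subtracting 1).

98040

step 0: 6 = 2^2 + 2; sub 3 for 2: 3^3 + 3; = 30; G_1 = 30−1 = 29
step 1: 29 = 3^3 + 2; sub 4 for 3: 4^4 + 2; = 258; G_2 = 258−1 = 257
step 2: 257 = 4^4 + 1; sub 5 for 4: 5^5 + 1; = 3126; G_3 = 3126−1 = 3125
step 3: 3125 = 5^5; sub 6 for 5: 6^6; = 46656; G_4 = 46656−1 = 46655
step 4: 46655 = 5·6^5 + 5·6^4 + 5·6^3 + 5·6^2 + 5·6 + 5; sub 7 for 6: 5·7^5 + 5·7^4 + 5·7^3 + 5·7^2 + 5·7 + 5; = 98040; G_5 = 98040−1 = 98039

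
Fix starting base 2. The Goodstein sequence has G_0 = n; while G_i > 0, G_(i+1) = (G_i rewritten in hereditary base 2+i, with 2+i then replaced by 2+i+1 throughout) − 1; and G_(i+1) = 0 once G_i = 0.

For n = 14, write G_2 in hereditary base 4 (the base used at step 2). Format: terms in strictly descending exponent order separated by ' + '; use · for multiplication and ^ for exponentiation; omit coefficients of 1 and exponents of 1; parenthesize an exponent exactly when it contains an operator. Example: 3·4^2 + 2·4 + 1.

(0) 14|_2 = 2^(2 + 1) + 2^2 + 2 ↦ 3^(3 + 1) + 3^3 + 3|_3 = 111 ⇒ 110
(1) 110|_3 = 3^(3 + 1) + 3^3 + 2 ↦ 4^(4 + 1) + 4^4 + 2|_4 = 1282 ⇒ 1281
(2) 1281|_4 = 4^(4 + 1) + 4^4 + 1 ↦ 5^(5 + 1) + 5^5 + 1|_5 = 18751 ⇒ 18750

4^(4 + 1) + 4^4 + 1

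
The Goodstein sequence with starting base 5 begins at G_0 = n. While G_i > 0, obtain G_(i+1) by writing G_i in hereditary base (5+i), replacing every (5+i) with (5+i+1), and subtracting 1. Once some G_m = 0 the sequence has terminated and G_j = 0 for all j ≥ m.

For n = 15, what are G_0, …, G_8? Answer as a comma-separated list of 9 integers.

15, 17, 18, 19, 20, 21, 22, 23, 23

G_0=15  [base 5] 3·5  →[5↦6]→  3·6 = 18  −1 ⇒ G_1=17
G_1=17  [base 6] 2·6 + 5  →[6↦7]→  2·7 + 5 = 19  −1 ⇒ G_2=18
G_2=18  [base 7] 2·7 + 4  →[7↦8]→  2·8 + 4 = 20  −1 ⇒ G_3=19
G_3=19  [base 8] 2·8 + 3  →[8↦9]→  2·9 + 3 = 21  −1 ⇒ G_4=20
G_4=20  [base 9] 2·9 + 2  →[9↦10]→  2·10 + 2 = 22  −1 ⇒ G_5=21
G_5=21  [base 10] 2·10 + 1  →[10↦11]→  2·11 + 1 = 23  −1 ⇒ G_6=22
G_6=22  [base 11] 2·11  →[11↦12]→  2·12 = 24  −1 ⇒ G_7=23
G_7=23  [base 12] 12 + 11  →[12↦13]→  13 + 11 = 24  −1 ⇒ G_8=23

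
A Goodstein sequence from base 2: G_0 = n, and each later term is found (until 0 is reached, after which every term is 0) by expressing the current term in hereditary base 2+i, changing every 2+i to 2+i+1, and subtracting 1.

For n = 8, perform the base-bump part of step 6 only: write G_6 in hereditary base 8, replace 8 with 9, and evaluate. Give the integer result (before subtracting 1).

774841152

base 2: 8 = 2^(2 + 1); at 3: 3^(3 + 1) = 81; next = 80
base 3: 80 = 2·3^3 + 2·3^2 + 2·3 + 2; at 4: 2·4^4 + 2·4^2 + 2·4 + 2 = 554; next = 553
base 4: 553 = 2·4^4 + 2·4^2 + 2·4 + 1; at 5: 2·5^5 + 2·5^2 + 2·5 + 1 = 6311; next = 6310
base 5: 6310 = 2·5^5 + 2·5^2 + 2·5; at 6: 2·6^6 + 2·6^2 + 2·6 = 93396; next = 93395
base 6: 93395 = 2·6^6 + 2·6^2 + 6 + 5; at 7: 2·7^7 + 2·7^2 + 7 + 5 = 1647196; next = 1647195
base 7: 1647195 = 2·7^7 + 2·7^2 + 7 + 4; at 8: 2·8^8 + 2·8^2 + 8 + 4 = 33554572; next = 33554571
base 8: 33554571 = 2·8^8 + 2·8^2 + 8 + 3; at 9: 2·9^9 + 2·9^2 + 9 + 3 = 774841152; next = 774841151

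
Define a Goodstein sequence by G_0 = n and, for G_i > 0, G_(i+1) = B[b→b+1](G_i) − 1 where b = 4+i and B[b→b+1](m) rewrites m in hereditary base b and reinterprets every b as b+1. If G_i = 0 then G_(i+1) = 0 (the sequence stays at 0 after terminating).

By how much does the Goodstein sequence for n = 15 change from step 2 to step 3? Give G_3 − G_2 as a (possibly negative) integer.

2

(0) 15|_4 = 3·4 + 3 ↦ 3·5 + 3|_5 = 18 ⇒ 17
(1) 17|_5 = 3·5 + 2 ↦ 3·6 + 2|_6 = 20 ⇒ 19
(2) 19|_6 = 3·6 + 1 ↦ 3·7 + 1|_7 = 22 ⇒ 21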